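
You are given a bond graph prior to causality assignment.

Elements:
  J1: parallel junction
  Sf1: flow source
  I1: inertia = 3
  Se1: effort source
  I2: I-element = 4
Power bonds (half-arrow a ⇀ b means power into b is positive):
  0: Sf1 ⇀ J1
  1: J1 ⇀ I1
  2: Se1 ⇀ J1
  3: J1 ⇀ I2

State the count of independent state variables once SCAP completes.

#0 stroke→Sf1  (Sf1 (Sf) sets flow on bond)
#2 stroke→J1  (Se1: effort source, stroke at far end)
#1 stroke→I1  (J1 effort already set via bond 2)
#3 stroke→I2  (J1: bond 2 brought effort, rest push out)

2  (I1, I2 all integral)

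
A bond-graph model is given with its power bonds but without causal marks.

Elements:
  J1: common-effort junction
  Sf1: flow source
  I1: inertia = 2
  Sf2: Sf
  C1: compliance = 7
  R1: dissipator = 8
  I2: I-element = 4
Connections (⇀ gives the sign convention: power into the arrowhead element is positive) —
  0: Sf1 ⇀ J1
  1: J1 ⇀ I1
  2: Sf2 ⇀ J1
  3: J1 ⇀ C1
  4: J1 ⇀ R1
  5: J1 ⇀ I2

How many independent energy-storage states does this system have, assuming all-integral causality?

β0 →Sf1  (Sf1 (Sf) sets flow on bond)
β2 →Sf2  (Sf2: flow source, stroke at near end)
β1 →I1  (I1: I, integral causality)
β3 →J1  (C1 integral (e out))
β4 →R1  (J1 effort already set via bond 3)
β5 →I2  (0-jn J1 has e-setter on 3)

3  (C1, I1, I2 all integral)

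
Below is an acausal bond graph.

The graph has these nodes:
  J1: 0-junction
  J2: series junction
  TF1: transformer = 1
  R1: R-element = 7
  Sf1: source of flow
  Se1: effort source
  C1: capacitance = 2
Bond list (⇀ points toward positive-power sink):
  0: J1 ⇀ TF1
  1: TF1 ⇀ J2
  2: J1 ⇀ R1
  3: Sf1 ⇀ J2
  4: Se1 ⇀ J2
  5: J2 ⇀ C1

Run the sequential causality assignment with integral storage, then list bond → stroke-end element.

β0 stroke at TF1
β1 stroke at J2
β2 stroke at J1
β3 stroke at Sf1
β4 stroke at J2
β5 stroke at J2

#3 |Sf1  (Sf1: flow source, stroke at near end)
#4 |J2  (Se1: effort source, stroke at far end)
#1 |J2  (common-f at J2 fixed by 3)
#5 |J2  (common-f at J2 fixed by 3)
#0 |TF1  (through TF1, causality passes straight; one stroke at TF1)
#2 |J1  (J1: last free bond brings effort in)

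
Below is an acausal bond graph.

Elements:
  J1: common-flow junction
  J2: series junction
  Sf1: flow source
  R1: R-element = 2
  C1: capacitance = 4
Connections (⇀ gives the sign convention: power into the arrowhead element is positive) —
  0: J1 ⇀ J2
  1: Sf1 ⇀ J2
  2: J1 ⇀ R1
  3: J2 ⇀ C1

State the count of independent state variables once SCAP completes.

#1 |Sf1  (Sf1: flow source, stroke at near end)
#0 |J2  (common-f at J2 fixed by 1)
#3 |J2  (J2: bond 1 brought flow, rest push out)
#2 |J1  (common-f at J1 fixed by 0)

1  (C1 all integral)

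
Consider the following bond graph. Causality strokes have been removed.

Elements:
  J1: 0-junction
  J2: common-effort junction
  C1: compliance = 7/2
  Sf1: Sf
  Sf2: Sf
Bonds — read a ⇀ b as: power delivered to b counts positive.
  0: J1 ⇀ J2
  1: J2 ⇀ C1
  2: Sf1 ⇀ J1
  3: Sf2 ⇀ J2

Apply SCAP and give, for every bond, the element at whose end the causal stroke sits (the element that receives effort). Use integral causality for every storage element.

b2 stroke→Sf1  (Sf1: flow source, stroke at near end)
b3 stroke→Sf2  (source Sf2 imposes f)
b0 stroke→J1  (closing 0-jn rule on J1)
b1 stroke→J2  (closing 0-jn rule on J2)

b0 stroke→J1
b1 stroke→J2
b2 stroke→Sf1
b3 stroke→Sf2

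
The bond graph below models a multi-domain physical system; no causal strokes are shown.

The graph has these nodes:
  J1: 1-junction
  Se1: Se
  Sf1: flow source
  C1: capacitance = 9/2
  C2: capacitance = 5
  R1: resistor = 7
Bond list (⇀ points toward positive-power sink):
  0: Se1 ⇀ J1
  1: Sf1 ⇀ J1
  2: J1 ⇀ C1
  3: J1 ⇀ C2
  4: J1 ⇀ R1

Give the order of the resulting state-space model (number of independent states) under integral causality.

2  (C1, C2 all integral)

#0 stroke at J1  (source Se1 imposes e)
#1 stroke at Sf1  (source Sf1 imposes f)
#2 stroke at J1  (J1: bond 1 brought flow, rest push out)
#3 stroke at J1  (J1: bond 1 brought flow, rest push out)
#4 stroke at J1  (J1 flow already set via bond 1)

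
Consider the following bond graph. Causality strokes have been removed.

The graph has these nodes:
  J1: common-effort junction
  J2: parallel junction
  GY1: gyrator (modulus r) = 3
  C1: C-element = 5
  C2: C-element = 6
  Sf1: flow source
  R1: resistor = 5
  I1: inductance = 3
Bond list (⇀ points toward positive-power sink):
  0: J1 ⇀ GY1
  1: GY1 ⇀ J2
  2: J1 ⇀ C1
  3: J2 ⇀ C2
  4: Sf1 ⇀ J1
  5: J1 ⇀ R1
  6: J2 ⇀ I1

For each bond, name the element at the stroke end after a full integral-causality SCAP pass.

#4 |Sf1  (Sf1: flow source, stroke at near end)
#2 |J1  (C1 integral (e out))
#0 |GY1  (J1: bond 2 brought effort, rest push out)
#5 |R1  (J1 effort already set via bond 2)
#1 |GY1  (GY GY1: same side as bond 0)
#3 |J2  (C2 outputs effort q/C2)
#6 |I1  (J2: bond 3 brought effort, rest push out)

β0 |GY1
β1 |GY1
β2 |J1
β3 |J2
β4 |Sf1
β5 |R1
β6 |I1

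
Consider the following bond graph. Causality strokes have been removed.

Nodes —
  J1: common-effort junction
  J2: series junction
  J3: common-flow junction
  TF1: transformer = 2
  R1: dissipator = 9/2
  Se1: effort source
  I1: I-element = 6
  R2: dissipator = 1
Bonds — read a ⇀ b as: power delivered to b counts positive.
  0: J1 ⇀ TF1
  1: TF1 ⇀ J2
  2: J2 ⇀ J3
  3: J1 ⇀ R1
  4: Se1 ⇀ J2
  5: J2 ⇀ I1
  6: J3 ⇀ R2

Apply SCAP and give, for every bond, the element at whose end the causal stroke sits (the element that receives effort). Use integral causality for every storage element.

b4 stroke→J2  (source Se1 imposes e)
b5 stroke→I1  (I1 integral (f out))
b1 stroke→J2  (J2 flow already set via bond 5)
b2 stroke→J2  (J2 flow already set via bond 5)
b6 stroke→J3  (1-jn J3 has f-setter on 2)
b0 stroke→TF1  (TF1: transformer flips bond 1)
b3 stroke→J1  (closing 0-jn rule on J1)

#0 stroke→TF1
#1 stroke→J2
#2 stroke→J2
#3 stroke→J1
#4 stroke→J2
#5 stroke→I1
#6 stroke→J3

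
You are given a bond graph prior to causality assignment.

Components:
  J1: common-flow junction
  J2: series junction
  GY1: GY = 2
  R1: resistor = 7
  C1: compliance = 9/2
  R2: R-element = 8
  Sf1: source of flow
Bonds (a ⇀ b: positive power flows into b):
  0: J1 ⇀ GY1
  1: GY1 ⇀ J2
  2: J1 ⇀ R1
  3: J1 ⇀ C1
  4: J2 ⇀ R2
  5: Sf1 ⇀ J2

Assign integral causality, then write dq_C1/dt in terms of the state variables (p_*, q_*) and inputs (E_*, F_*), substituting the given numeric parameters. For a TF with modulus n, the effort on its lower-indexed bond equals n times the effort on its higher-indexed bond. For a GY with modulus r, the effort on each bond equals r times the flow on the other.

#5 stroke→Sf1  (source Sf1 imposes f)
#1 stroke→J2  (J2 flow already set via bond 5)
#4 stroke→J2  (J2: bond 5 brought flow, rest push out)
#0 stroke→J1  (GY1: gyrator matches bond 1)
#3 stroke→J1  (C1 integral (e out))
#2 stroke→R1  (closing 1-jn rule on J1)

dq_C1/dt = -2*F_Sf1/7 - 2*q_C1/63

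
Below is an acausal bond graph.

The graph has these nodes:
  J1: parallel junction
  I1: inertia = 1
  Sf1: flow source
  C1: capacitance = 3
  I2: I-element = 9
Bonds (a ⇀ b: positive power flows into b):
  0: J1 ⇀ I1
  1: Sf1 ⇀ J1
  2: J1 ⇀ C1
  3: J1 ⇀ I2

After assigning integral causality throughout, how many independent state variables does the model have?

3  (C1, I1, I2 all integral)

#1 stroke at Sf1  (Sf1: flow source, stroke at near end)
#0 stroke at I1  (I1: I, integral causality)
#2 stroke at J1  (prefer integral on C1)
#3 stroke at I2  (J1 effort already set via bond 2)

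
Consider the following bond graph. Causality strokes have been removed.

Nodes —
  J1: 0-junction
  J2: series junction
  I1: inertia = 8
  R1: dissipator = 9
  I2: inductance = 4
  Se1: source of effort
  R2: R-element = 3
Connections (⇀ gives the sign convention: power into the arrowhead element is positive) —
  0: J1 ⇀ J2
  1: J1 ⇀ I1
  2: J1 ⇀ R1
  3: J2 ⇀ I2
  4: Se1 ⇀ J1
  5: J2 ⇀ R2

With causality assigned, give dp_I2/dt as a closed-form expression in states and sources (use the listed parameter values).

dp_I2/dt = E_Se1 - 3*p_I2/4

β4 stroke→J1  (Se1 fixes effort; stroke away)
β0 stroke→J2  (J1 effort already set via bond 4)
β1 stroke→I1  (J1: bond 4 brought effort, rest push out)
β2 stroke→R1  (common-e at J1 fixed by 4)
β3 stroke→I2  (I2 outputs flow p/I2)
β5 stroke→J2  (J2 flow already set via bond 3)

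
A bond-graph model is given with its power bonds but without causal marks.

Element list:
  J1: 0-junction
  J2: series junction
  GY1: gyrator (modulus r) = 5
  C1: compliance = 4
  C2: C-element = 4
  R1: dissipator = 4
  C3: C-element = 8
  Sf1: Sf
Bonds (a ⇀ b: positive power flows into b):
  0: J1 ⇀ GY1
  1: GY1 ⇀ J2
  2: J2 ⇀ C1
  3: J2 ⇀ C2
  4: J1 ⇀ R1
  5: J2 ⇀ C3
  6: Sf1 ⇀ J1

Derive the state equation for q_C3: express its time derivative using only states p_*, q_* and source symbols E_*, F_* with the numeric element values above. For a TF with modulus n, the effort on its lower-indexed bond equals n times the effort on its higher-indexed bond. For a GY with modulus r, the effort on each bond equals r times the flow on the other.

#6 stroke at Sf1  (Sf1: flow source, stroke at near end)
#2 stroke at J2  (C1: C, integral causality)
#3 stroke at J2  (prefer integral on C2)
#5 stroke at J2  (C3: C, integral causality)
#1 stroke at GY1  (J2 needs exactly one f-in)
#0 stroke at GY1  (GY1 both-in/both-out from 1)
#4 stroke at J1  (closing 0-jn rule on J1)

dq_C3/dt = 4*F_Sf1/5 - q_C1/25 - q_C2/25 - q_C3/50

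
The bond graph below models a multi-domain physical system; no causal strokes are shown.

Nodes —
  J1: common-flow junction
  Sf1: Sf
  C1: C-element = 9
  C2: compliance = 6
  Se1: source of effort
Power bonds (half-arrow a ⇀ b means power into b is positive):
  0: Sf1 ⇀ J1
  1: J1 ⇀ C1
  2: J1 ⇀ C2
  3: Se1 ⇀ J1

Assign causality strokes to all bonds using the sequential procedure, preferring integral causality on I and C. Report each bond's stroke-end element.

β0 stroke→Sf1
β1 stroke→J1
β2 stroke→J1
β3 stroke→J1

#0 stroke→Sf1  (source Sf1 imposes f)
#3 stroke→J1  (Se1 (Se) sets effort on bond)
#1 stroke→J1  (J1 flow already set via bond 0)
#2 stroke→J1  (common-f at J1 fixed by 0)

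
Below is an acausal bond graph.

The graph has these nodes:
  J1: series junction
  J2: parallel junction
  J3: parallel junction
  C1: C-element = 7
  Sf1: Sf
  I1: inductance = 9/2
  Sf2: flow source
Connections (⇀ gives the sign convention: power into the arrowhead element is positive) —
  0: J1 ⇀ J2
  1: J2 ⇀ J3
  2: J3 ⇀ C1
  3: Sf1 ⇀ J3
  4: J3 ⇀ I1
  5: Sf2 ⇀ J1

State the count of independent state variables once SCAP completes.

#3 stroke→Sf1  (Sf1 fixes flow; stroke at Sf1)
#5 stroke→Sf2  (Sf2 fixes flow; stroke at Sf2)
#0 stroke→J1  (1-jn J1 has f-setter on 5)
#1 stroke→J2  (closing 0-jn rule on J2)
#2 stroke→J3  (C1: C, integral causality)
#4 stroke→I1  (J3: bond 2 brought effort, rest push out)

2  (C1, I1 all integral)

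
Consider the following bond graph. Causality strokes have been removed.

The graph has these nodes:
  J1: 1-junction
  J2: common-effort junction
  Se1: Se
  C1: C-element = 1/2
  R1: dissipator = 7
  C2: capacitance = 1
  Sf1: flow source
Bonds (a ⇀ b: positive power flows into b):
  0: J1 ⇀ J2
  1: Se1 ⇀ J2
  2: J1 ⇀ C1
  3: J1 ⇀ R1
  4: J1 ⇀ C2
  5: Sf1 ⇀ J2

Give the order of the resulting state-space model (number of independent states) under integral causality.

β1 stroke→J2  (Se1 fixes effort; stroke away)
β5 stroke→Sf1  (source Sf1 imposes f)
β0 stroke→J1  (0-jn J2 has e-setter on 1)
β2 stroke→J1  (C1: C, integral causality)
β4 stroke→J1  (prefer integral on C2)
β3 stroke→R1  (closing 1-jn rule on J1)

2  (C1, C2 all integral)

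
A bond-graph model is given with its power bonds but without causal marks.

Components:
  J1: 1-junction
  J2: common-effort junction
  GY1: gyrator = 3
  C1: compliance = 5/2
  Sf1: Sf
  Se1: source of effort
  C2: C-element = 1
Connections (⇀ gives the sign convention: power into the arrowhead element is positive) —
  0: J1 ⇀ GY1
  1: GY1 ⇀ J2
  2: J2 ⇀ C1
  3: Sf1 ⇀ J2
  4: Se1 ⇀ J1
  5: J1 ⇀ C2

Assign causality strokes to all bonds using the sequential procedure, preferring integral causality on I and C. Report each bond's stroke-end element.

b3 stroke→Sf1  (Sf1 fixes flow; stroke at Sf1)
b4 stroke→J1  (Se1 (Se) sets effort on bond)
b2 stroke→J2  (C1 integral (e out))
b1 stroke→GY1  (0-jn J2 has e-setter on 2)
b0 stroke→GY1  (GY1: gyrator matches bond 1)
b5 stroke→J1  (common-f at J1 fixed by 0)

b0 stroke at GY1
b1 stroke at GY1
b2 stroke at J2
b3 stroke at Sf1
b4 stroke at J1
b5 stroke at J1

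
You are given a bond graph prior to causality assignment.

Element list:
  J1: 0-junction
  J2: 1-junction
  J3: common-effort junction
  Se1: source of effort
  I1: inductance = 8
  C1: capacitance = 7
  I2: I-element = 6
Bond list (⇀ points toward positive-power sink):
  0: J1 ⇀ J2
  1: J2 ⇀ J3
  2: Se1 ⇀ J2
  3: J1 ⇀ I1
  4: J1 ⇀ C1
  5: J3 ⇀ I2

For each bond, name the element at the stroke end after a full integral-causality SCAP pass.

bond 2 stroke→J2  (source Se1 imposes e)
bond 3 stroke→I1  (I1 outputs flow p/I1)
bond 4 stroke→J1  (C1 integral (e out))
bond 0 stroke→J2  (J1 effort already set via bond 4)
bond 1 stroke→J3  (closing 1-jn rule on J2)
bond 5 stroke→I2  (J3: bond 1 brought effort, rest push out)

bond 0 |J2
bond 1 |J3
bond 2 |J2
bond 3 |I1
bond 4 |J1
bond 5 |I2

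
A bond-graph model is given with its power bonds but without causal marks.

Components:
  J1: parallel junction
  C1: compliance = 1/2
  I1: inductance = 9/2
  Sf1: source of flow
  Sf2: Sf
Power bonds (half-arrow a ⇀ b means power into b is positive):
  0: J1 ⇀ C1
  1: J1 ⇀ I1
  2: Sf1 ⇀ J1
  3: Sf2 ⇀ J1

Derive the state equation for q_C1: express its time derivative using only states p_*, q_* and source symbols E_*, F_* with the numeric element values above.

bond 2 stroke at Sf1  (Sf1 fixes flow; stroke at Sf1)
bond 3 stroke at Sf2  (source Sf2 imposes f)
bond 0 stroke at J1  (C1 outputs effort q/C1)
bond 1 stroke at I1  (J1 effort already set via bond 0)

dq_C1/dt = F_Sf1 + F_Sf2 - 2*p_I1/9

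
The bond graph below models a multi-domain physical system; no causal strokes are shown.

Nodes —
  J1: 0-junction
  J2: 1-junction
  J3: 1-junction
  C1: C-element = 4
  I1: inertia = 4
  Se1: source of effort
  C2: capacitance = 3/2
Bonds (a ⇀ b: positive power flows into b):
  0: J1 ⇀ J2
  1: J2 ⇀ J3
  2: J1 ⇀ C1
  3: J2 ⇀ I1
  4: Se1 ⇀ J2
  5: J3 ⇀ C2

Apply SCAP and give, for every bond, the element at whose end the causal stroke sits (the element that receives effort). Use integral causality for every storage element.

b4 |J2  (Se1: effort source, stroke at far end)
b2 |J1  (C1 outputs effort q/C1)
b0 |J2  (0-jn J1 has e-setter on 2)
b3 |I1  (prefer integral on I1)
b1 |J2  (common-f at J2 fixed by 3)
b5 |J3  (1-jn J3 has f-setter on 1)

bond 0 stroke at J2
bond 1 stroke at J2
bond 2 stroke at J1
bond 3 stroke at I1
bond 4 stroke at J2
bond 5 stroke at J3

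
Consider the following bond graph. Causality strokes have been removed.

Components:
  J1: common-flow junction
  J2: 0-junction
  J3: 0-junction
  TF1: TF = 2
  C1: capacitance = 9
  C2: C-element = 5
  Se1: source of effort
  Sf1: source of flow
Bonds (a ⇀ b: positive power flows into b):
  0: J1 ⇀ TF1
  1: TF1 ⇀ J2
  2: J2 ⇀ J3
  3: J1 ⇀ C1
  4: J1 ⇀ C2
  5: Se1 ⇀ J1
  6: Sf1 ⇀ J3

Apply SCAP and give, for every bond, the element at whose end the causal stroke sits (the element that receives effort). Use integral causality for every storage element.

bond 0 |TF1
bond 1 |J2
bond 2 |J3
bond 3 |J1
bond 4 |J1
bond 5 |J1
bond 6 |Sf1

b5 |J1  (source Se1 imposes e)
b6 |Sf1  (Sf1: flow source, stroke at near end)
b2 |J3  (only one effort-in slot at J3)
b1 |J2  (closing 0-jn rule on J2)
b0 |TF1  (TF TF1: opposite of bond 1)
b3 |J1  (J1: bond 0 brought flow, rest push out)
b4 |J1  (1-jn J1 has f-setter on 0)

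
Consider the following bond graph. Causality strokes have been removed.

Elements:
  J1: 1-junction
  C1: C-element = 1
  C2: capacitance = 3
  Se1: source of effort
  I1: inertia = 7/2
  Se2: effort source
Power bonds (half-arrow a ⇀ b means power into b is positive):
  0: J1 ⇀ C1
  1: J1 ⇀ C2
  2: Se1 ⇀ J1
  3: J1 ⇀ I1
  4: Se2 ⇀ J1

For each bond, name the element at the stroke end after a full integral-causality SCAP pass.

b2 |J1  (Se1 (Se) sets effort on bond)
b4 |J1  (Se2 fixes effort; stroke away)
b0 |J1  (C1 integral (e out))
b1 |J1  (C2: C, integral causality)
b3 |I1  (only one flow-in slot at J1)

#0 →J1
#1 →J1
#2 →J1
#3 →I1
#4 →J1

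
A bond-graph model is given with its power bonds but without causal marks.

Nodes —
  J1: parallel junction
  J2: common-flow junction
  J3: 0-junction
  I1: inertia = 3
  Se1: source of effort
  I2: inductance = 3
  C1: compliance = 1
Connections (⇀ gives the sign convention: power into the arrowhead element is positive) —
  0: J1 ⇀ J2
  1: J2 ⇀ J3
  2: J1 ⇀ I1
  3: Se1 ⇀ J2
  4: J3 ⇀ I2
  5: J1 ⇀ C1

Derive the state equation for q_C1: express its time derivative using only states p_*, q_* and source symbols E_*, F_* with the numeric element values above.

dq_C1/dt = -p_I1/3 - p_I2/3

β3 stroke at J2  (Se1 (Se) sets effort on bond)
β2 stroke at I1  (I1: I, integral causality)
β4 stroke at I2  (prefer integral on I2)
β1 stroke at J3  (J3 needs exactly one e-in)
β0 stroke at J2  (J2 flow already set via bond 1)
β5 stroke at J1  (J1: last free bond brings effort in)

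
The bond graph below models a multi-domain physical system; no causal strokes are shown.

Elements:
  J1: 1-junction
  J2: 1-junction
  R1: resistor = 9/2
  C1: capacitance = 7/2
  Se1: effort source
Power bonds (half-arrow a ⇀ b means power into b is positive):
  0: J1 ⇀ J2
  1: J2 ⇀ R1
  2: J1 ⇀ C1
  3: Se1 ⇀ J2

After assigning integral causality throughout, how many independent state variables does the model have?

1  (C1 all integral)

b3 →J2  (Se1 (Se) sets effort on bond)
b2 →J1  (prefer integral on C1)
b0 →J2  (closing 1-jn rule on J1)
b1 →R1  (J2 needs exactly one f-in)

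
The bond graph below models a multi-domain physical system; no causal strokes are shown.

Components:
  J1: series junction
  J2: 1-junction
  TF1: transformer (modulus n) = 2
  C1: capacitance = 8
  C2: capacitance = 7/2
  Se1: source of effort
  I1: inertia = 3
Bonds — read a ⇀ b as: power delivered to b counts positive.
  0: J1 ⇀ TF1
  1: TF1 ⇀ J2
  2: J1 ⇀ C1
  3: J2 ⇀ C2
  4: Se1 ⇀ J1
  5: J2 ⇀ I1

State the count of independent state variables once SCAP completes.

β4 →J1  (Se1: effort source, stroke at far end)
β2 →J1  (C1 integral (e out))
β0 →TF1  (J1: last free bond brings flow in)
β1 →J2  (TF1 one-in-one-out from 0)
β3 →J2  (prefer integral on C2)
β5 →I1  (only one flow-in slot at J2)

3  (C1, C2, I1 all integral)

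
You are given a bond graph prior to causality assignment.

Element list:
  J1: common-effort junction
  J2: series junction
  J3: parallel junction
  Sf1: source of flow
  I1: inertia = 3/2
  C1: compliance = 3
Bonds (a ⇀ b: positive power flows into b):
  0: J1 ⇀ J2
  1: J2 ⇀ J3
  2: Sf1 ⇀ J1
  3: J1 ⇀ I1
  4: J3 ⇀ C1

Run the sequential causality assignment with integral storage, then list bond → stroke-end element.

#2 |Sf1  (Sf1 fixes flow; stroke at Sf1)
#3 |I1  (I1 outputs flow p/I1)
#0 |J1  (closing 0-jn rule on J1)
#1 |J2  (J2 flow already set via bond 0)
#4 |J3  (closing 0-jn rule on J3)

β0 →J1
β1 →J2
β2 →Sf1
β3 →I1
β4 →J3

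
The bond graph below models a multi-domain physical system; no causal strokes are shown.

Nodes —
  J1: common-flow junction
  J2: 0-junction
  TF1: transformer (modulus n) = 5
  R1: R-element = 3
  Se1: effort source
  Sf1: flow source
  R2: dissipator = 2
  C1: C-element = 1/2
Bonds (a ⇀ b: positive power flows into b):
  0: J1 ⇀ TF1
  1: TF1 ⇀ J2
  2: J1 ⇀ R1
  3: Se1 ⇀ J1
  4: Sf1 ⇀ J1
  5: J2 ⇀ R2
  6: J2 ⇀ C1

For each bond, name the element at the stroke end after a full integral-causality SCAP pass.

b3 →J1  (source Se1 imposes e)
b4 →Sf1  (source Sf1 imposes f)
b0 →J1  (common-f at J1 fixed by 4)
b2 →J1  (1-jn J1 has f-setter on 4)
b1 →TF1  (TF1: transformer flips bond 0)
b6 →J2  (C1 outputs effort q/C1)
b5 →R2  (J2: bond 6 brought effort, rest push out)

β0 |J1
β1 |TF1
β2 |J1
β3 |J1
β4 |Sf1
β5 |R2
β6 |J2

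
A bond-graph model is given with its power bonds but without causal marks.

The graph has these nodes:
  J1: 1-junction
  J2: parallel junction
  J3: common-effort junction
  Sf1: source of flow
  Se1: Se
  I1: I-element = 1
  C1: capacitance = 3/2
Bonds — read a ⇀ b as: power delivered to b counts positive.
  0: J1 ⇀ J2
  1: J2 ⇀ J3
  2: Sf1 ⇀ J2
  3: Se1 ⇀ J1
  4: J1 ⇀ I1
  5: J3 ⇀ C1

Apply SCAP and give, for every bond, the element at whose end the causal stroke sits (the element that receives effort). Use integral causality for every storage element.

β2 stroke at Sf1  (Sf1: flow source, stroke at near end)
β3 stroke at J1  (source Se1 imposes e)
β4 stroke at I1  (I1 outputs flow p/I1)
β0 stroke at J1  (common-f at J1 fixed by 4)
β1 stroke at J2  (closing 0-jn rule on J2)
β5 stroke at J3  (only one effort-in slot at J3)

bond 0 |J1
bond 1 |J2
bond 2 |Sf1
bond 3 |J1
bond 4 |I1
bond 5 |J3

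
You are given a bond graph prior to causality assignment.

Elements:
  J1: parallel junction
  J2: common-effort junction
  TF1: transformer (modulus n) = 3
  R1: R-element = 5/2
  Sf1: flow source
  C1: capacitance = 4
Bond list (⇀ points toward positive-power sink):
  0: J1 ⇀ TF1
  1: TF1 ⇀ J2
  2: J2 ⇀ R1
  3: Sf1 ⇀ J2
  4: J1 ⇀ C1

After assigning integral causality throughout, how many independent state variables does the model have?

β3 |Sf1  (Sf1 fixes flow; stroke at Sf1)
β4 |J1  (C1 integral (e out))
β0 |TF1  (J1: bond 4 brought effort, rest push out)
β1 |J2  (through TF1, causality passes straight; one stroke at TF1)
β2 |R1  (0-jn J2 has e-setter on 1)

1  (C1 all integral)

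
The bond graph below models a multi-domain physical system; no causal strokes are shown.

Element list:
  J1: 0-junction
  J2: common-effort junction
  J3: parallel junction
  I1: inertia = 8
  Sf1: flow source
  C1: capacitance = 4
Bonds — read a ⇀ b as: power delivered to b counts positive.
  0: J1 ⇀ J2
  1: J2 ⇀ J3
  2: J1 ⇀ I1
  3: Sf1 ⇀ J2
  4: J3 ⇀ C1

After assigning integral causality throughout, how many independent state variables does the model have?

bond 3 stroke at Sf1  (source Sf1 imposes f)
bond 2 stroke at I1  (I1 outputs flow p/I1)
bond 0 stroke at J1  (closing 0-jn rule on J1)
bond 1 stroke at J2  (J2 needs exactly one e-in)
bond 4 stroke at J3  (only one effort-in slot at J3)

2  (C1, I1 all integral)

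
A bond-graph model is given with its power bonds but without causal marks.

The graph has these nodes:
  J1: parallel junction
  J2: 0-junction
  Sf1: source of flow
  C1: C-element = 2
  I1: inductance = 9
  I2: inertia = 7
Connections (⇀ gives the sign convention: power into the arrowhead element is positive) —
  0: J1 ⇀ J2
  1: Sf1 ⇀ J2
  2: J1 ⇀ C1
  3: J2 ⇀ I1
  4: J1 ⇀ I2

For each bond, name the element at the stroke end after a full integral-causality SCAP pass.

β1 stroke→Sf1  (Sf1: flow source, stroke at near end)
β2 stroke→J1  (C1 integral (e out))
β0 stroke→J2  (common-e at J1 fixed by 2)
β4 stroke→I2  (J1 effort already set via bond 2)
β3 stroke→I1  (J2 effort already set via bond 0)

β0 stroke at J2
β1 stroke at Sf1
β2 stroke at J1
β3 stroke at I1
β4 stroke at I2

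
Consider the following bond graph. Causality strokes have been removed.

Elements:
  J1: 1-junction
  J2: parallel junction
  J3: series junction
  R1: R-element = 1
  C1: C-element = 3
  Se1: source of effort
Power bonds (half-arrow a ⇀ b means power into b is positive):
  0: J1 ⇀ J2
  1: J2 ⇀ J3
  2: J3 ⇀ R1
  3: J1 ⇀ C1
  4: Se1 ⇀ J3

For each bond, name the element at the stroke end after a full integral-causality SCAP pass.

b0 stroke→J2
b1 stroke→J3
b2 stroke→R1
b3 stroke→J1
b4 stroke→J3

β4 stroke→J3  (Se1: effort source, stroke at far end)
β3 stroke→J1  (C1 outputs effort q/C1)
β0 stroke→J2  (closing 1-jn rule on J1)
β1 stroke→J3  (common-e at J2 fixed by 0)
β2 stroke→R1  (J3: last free bond brings flow in)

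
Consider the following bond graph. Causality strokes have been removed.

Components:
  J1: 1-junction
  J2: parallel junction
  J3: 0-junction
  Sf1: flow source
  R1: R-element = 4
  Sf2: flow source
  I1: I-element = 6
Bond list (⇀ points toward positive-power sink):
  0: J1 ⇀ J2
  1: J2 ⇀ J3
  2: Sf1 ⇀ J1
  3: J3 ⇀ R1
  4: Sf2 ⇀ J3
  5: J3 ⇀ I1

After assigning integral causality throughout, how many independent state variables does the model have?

1  (I1 all integral)

#2 stroke at Sf1  (Sf1 fixes flow; stroke at Sf1)
#4 stroke at Sf2  (Sf2 (Sf) sets flow on bond)
#0 stroke at J1  (common-f at J1 fixed by 2)
#1 stroke at J2  (J2: last free bond brings effort in)
#5 stroke at I1  (I1: I, integral causality)
#3 stroke at J3  (closing 0-jn rule on J3)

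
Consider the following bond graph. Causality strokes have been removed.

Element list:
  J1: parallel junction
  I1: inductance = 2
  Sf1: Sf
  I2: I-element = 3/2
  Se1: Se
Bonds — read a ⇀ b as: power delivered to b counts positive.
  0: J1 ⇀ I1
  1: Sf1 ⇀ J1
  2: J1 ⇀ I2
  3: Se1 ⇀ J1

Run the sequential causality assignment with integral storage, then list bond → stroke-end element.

#1 |Sf1  (Sf1: flow source, stroke at near end)
#3 |J1  (Se1 fixes effort; stroke away)
#0 |I1  (common-e at J1 fixed by 3)
#2 |I2  (J1 effort already set via bond 3)

β0 |I1
β1 |Sf1
β2 |I2
β3 |J1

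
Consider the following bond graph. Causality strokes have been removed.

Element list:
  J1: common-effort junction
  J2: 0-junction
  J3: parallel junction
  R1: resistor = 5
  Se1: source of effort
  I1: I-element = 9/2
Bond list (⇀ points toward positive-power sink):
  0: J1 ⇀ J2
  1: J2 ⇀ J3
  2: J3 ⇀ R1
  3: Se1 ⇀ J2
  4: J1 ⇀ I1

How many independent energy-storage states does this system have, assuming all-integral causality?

1  (I1 all integral)

b3 →J2  (source Se1 imposes e)
b0 →J1  (0-jn J2 has e-setter on 3)
b1 →J3  (J2: bond 3 brought effort, rest push out)
b2 →R1  (J3 effort already set via bond 1)
b4 →I1  (common-e at J1 fixed by 0)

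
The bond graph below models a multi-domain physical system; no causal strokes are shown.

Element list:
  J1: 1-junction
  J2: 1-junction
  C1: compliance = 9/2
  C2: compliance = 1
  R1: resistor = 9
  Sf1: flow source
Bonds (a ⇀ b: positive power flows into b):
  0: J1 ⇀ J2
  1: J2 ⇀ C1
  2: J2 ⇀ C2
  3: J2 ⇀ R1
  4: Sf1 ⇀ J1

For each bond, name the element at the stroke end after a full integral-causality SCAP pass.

bond 4 |Sf1  (Sf1 (Sf) sets flow on bond)
bond 0 |J1  (J1 flow already set via bond 4)
bond 1 |J2  (common-f at J2 fixed by 0)
bond 2 |J2  (1-jn J2 has f-setter on 0)
bond 3 |J2  (J2 flow already set via bond 0)

b0 stroke→J1
b1 stroke→J2
b2 stroke→J2
b3 stroke→J2
b4 stroke→Sf1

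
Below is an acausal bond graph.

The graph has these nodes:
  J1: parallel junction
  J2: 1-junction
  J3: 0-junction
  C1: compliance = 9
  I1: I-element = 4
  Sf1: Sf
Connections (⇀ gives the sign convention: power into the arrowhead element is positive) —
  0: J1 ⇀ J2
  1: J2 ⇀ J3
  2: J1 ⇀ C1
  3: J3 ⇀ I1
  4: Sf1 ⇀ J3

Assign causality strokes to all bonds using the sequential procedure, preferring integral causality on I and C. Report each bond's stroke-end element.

β0 |J2
β1 |J3
β2 |J1
β3 |I1
β4 |Sf1

bond 4 stroke at Sf1  (source Sf1 imposes f)
bond 2 stroke at J1  (C1 integral (e out))
bond 0 stroke at J2  (0-jn J1 has e-setter on 2)
bond 1 stroke at J3  (J2 needs exactly one f-in)
bond 3 stroke at I1  (J3 effort already set via bond 1)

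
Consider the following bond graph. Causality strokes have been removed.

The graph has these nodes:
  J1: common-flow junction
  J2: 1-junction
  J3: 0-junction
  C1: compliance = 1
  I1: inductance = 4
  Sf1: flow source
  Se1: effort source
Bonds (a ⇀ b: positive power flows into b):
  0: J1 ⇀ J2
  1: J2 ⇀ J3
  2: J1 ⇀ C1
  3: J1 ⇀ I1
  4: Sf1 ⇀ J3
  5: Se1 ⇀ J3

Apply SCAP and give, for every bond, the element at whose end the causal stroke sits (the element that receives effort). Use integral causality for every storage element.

β4 stroke→Sf1  (source Sf1 imposes f)
β5 stroke→J3  (Se1: effort source, stroke at far end)
β1 stroke→J2  (J3: bond 5 brought effort, rest push out)
β0 stroke→J1  (closing 1-jn rule on J2)
β2 stroke→J1  (C1 integral (e out))
β3 stroke→I1  (J1 needs exactly one f-in)

bond 0 |J1
bond 1 |J2
bond 2 |J1
bond 3 |I1
bond 4 |Sf1
bond 5 |J3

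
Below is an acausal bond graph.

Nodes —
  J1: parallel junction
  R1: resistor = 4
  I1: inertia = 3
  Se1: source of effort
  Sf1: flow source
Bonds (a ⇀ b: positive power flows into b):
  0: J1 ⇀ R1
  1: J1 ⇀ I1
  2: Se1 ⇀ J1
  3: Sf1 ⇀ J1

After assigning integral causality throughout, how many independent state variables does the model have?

β2 →J1  (Se1 fixes effort; stroke away)
β3 →Sf1  (Sf1: flow source, stroke at near end)
β0 →R1  (J1: bond 2 brought effort, rest push out)
β1 →I1  (J1 effort already set via bond 2)

1  (I1 all integral)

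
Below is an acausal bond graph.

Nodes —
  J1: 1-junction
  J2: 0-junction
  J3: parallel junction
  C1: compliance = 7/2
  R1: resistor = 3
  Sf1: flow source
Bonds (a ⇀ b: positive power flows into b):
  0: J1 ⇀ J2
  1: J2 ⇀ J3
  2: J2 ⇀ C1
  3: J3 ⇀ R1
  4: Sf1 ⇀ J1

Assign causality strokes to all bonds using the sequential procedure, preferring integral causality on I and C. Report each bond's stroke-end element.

#0 stroke→J1
#1 stroke→J3
#2 stroke→J2
#3 stroke→R1
#4 stroke→Sf1

β4 |Sf1  (source Sf1 imposes f)
β0 |J1  (common-f at J1 fixed by 4)
β2 |J2  (prefer integral on C1)
β1 |J3  (J2 effort already set via bond 2)
β3 |R1  (J3: bond 1 brought effort, rest push out)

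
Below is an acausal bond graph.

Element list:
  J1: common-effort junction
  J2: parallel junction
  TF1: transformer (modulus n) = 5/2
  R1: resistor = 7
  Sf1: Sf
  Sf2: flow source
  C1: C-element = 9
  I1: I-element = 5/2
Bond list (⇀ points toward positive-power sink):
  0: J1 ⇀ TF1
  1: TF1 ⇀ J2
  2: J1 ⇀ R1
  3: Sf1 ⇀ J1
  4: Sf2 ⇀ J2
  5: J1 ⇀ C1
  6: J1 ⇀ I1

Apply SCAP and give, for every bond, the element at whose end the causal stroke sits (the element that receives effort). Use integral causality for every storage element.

#3 stroke at Sf1  (Sf1 fixes flow; stroke at Sf1)
#4 stroke at Sf2  (Sf2: flow source, stroke at near end)
#1 stroke at J2  (only one effort-in slot at J2)
#0 stroke at TF1  (TF TF1: opposite of bond 1)
#5 stroke at J1  (C1: C, integral causality)
#2 stroke at R1  (0-jn J1 has e-setter on 5)
#6 stroke at I1  (J1 effort already set via bond 5)

β0 |TF1
β1 |J2
β2 |R1
β3 |Sf1
β4 |Sf2
β5 |J1
β6 |I1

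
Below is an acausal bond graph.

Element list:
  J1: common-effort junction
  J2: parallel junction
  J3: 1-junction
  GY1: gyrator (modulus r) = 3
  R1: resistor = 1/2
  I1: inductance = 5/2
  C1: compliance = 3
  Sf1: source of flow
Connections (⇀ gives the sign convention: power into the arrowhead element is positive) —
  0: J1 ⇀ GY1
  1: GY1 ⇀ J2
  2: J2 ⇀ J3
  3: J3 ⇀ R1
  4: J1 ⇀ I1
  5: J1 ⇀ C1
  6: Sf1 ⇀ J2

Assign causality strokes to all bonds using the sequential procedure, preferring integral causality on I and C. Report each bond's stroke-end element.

β6 →Sf1  (source Sf1 imposes f)
β4 →I1  (I1 integral (f out))
β5 →J1  (C1 integral (e out))
β0 →GY1  (common-e at J1 fixed by 5)
β1 →GY1  (through GY1, causality inverts; strokes same side of GY1)
β2 →J2  (only one effort-in slot at J2)
β3 →J3  (common-f at J3 fixed by 2)

bond 0 stroke at GY1
bond 1 stroke at GY1
bond 2 stroke at J2
bond 3 stroke at J3
bond 4 stroke at I1
bond 5 stroke at J1
bond 6 stroke at Sf1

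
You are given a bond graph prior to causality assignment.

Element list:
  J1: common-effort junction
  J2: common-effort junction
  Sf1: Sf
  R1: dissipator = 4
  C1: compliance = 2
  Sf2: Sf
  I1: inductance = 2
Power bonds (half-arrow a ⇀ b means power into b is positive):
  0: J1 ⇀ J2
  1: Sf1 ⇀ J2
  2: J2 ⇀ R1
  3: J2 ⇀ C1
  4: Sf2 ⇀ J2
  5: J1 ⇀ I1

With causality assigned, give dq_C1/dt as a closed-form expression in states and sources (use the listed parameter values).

bond 1 |Sf1  (Sf1 fixes flow; stroke at Sf1)
bond 4 |Sf2  (Sf2 (Sf) sets flow on bond)
bond 3 |J2  (prefer integral on C1)
bond 0 |J1  (0-jn J2 has e-setter on 3)
bond 2 |R1  (J2: bond 3 brought effort, rest push out)
bond 5 |I1  (common-e at J1 fixed by 0)

dq_C1/dt = F_Sf1 + F_Sf2 - p_I1/2 - q_C1/8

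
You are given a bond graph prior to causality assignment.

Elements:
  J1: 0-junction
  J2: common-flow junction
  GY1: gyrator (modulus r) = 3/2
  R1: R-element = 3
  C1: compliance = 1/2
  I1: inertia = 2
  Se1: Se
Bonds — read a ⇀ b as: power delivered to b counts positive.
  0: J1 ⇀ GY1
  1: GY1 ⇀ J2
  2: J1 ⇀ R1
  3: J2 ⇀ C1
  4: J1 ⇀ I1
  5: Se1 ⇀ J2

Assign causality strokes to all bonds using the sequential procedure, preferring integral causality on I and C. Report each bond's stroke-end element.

#5 stroke→J2  (Se1: effort source, stroke at far end)
#3 stroke→J2  (prefer integral on C1)
#1 stroke→GY1  (closing 1-jn rule on J2)
#0 stroke→GY1  (through GY1, causality inverts; strokes same side of GY1)
#4 stroke→I1  (I1 outputs flow p/I1)
#2 stroke→J1  (J1 needs exactly one e-in)

b0 |GY1
b1 |GY1
b2 |J1
b3 |J2
b4 |I1
b5 |J2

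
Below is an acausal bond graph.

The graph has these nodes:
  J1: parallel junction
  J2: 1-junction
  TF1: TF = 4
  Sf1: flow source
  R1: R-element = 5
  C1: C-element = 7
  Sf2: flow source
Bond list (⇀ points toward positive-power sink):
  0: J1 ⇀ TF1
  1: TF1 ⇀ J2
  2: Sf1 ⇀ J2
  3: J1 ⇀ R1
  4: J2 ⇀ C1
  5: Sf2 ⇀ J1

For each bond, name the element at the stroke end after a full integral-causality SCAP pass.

β2 →Sf1  (Sf1 fixes flow; stroke at Sf1)
β5 →Sf2  (Sf2: flow source, stroke at near end)
β1 →J2  (common-f at J2 fixed by 2)
β4 →J2  (common-f at J2 fixed by 2)
β0 →TF1  (through TF1, causality passes straight; one stroke at TF1)
β3 →J1  (only one effort-in slot at J1)

b0 →TF1
b1 →J2
b2 →Sf1
b3 →J1
b4 →J2
b5 →Sf2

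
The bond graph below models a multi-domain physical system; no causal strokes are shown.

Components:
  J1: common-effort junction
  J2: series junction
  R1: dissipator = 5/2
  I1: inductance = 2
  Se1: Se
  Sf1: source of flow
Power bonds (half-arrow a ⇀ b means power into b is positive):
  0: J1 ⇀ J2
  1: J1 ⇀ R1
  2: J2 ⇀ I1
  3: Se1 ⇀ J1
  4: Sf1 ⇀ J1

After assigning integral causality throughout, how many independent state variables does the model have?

1  (I1 all integral)

bond 3 →J1  (Se1 fixes effort; stroke away)
bond 4 →Sf1  (Sf1: flow source, stroke at near end)
bond 0 →J2  (0-jn J1 has e-setter on 3)
bond 1 →R1  (J1 effort already set via bond 3)
bond 2 →I1  (only one flow-in slot at J2)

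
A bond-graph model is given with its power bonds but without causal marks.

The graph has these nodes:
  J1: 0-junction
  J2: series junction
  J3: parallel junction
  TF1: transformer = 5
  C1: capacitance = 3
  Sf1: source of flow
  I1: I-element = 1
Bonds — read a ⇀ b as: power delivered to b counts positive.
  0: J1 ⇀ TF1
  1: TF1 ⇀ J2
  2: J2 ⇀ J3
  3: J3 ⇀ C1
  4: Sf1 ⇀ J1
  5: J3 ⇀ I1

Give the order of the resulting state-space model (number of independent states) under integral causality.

bond 4 →Sf1  (Sf1: flow source, stroke at near end)
bond 0 →J1  (closing 0-jn rule on J1)
bond 1 →TF1  (through TF1, causality passes straight; one stroke at TF1)
bond 2 →J2  (common-f at J2 fixed by 1)
bond 3 →J3  (prefer integral on C1)
bond 5 →I1  (0-jn J3 has e-setter on 3)

2  (C1, I1 all integral)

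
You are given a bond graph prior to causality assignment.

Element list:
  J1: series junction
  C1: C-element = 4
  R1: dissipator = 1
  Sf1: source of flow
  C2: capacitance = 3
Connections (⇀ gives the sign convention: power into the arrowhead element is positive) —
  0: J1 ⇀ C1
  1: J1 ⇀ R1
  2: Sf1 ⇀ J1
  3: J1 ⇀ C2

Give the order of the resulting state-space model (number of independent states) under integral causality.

β2 stroke at Sf1  (Sf1 fixes flow; stroke at Sf1)
β0 stroke at J1  (J1 flow already set via bond 2)
β1 stroke at J1  (J1 flow already set via bond 2)
β3 stroke at J1  (J1: bond 2 brought flow, rest push out)

2  (C1, C2 all integral)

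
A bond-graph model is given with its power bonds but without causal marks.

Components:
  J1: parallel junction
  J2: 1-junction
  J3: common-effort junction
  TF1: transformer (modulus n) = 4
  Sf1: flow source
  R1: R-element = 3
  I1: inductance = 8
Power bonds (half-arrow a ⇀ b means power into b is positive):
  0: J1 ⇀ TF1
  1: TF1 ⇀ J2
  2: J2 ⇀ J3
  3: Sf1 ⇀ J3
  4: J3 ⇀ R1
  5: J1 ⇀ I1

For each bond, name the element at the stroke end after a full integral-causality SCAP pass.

bond 0 stroke at J1
bond 1 stroke at TF1
bond 2 stroke at J2
bond 3 stroke at Sf1
bond 4 stroke at J3
bond 5 stroke at I1

β3 →Sf1  (source Sf1 imposes f)
β5 →I1  (I1 integral (f out))
β0 →J1  (J1: last free bond brings effort in)
β1 →TF1  (through TF1, causality passes straight; one stroke at TF1)
β2 →J2  (J2 flow already set via bond 1)
β4 →J3  (J3: last free bond brings effort in)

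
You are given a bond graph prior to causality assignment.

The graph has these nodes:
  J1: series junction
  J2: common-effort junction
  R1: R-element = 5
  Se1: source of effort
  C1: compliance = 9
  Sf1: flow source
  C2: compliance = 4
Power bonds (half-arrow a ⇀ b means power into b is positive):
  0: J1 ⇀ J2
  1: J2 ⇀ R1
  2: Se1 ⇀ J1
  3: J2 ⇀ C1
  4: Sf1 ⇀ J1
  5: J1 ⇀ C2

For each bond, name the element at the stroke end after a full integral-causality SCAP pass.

bond 2 →J1  (Se1 (Se) sets effort on bond)
bond 4 →Sf1  (Sf1 (Sf) sets flow on bond)
bond 0 →J1  (1-jn J1 has f-setter on 4)
bond 5 →J1  (J1 flow already set via bond 4)
bond 3 →J2  (C1 outputs effort q/C1)
bond 1 →R1  (J2 effort already set via bond 3)

b0 →J1
b1 →R1
b2 →J1
b3 →J2
b4 →Sf1
b5 →J1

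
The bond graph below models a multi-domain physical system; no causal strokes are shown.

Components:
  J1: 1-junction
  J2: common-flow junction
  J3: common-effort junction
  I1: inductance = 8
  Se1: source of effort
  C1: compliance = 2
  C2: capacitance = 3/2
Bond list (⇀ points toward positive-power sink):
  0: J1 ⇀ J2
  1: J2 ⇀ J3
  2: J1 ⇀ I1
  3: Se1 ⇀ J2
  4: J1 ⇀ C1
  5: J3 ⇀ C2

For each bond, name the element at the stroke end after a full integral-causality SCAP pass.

b3 stroke at J2  (Se1 fixes effort; stroke away)
b2 stroke at I1  (I1 outputs flow p/I1)
b0 stroke at J1  (J1: bond 2 brought flow, rest push out)
b4 stroke at J1  (common-f at J1 fixed by 2)
b1 stroke at J2  (J2: bond 0 brought flow, rest push out)
b5 stroke at J3  (J3: last free bond brings effort in)

#0 →J1
#1 →J2
#2 →I1
#3 →J2
#4 →J1
#5 →J3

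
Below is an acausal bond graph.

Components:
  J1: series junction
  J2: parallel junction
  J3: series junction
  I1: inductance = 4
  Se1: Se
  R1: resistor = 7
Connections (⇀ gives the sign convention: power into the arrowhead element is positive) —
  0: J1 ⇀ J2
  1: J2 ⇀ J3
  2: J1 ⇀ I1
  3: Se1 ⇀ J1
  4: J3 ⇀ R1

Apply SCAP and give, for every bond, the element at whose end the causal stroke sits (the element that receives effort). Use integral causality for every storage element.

b3 →J1  (Se1: effort source, stroke at far end)
b2 →I1  (prefer integral on I1)
b0 →J1  (J1: bond 2 brought flow, rest push out)
b1 →J2  (only one effort-in slot at J2)
b4 →J3  (J3 flow already set via bond 1)

bond 0 stroke→J1
bond 1 stroke→J2
bond 2 stroke→I1
bond 3 stroke→J1
bond 4 stroke→J3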